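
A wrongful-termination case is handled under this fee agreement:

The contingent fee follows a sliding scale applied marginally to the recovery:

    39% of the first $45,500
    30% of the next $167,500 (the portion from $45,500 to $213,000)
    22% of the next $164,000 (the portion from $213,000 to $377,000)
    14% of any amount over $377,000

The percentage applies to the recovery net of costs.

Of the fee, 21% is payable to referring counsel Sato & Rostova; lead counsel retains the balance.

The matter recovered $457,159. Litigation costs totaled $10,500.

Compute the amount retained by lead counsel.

Fee base (net of costs): $457,159 − $10,500 = $446,659
First $45,500 at 39% = $17,745.00
Next $167,500 at 30% = $50,250.00
Next $164,000 at 22% = $36,080.00
Remaining $69,659 at 14% = $9,752.26
Fee: $17,745.00 + $50,250.00 + $36,080.00 + $9,752.26 = $113,827.26
Referral share: 21% of $113,827.26 = $23,903.72; lead counsel retains $113,827.26 − $23,903.72 = $89,923.54.

$89,923.54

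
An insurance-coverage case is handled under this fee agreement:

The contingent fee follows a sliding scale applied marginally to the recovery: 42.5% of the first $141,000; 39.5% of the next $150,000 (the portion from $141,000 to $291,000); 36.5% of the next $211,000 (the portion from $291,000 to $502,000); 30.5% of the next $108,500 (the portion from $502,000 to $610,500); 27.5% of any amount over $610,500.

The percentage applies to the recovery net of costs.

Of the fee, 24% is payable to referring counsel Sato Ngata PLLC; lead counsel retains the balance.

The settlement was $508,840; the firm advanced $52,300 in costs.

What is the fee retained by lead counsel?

Fee base (net of costs): $508,840 − $52,300 = $456,540
First $141,000 at 42.5% = $59,925.00
Next $150,000 at 39.5% = $59,250.00
Remaining $165,540 at 36.5% = $60,422.10
Fee: $59,925.00 + $59,250.00 + $60,422.10 = $179,597.10
Referral share: 24% of $179,597.10 = $43,103.30; lead counsel retains $179,597.10 − $43,103.30 = $136,493.80.

$136,493.80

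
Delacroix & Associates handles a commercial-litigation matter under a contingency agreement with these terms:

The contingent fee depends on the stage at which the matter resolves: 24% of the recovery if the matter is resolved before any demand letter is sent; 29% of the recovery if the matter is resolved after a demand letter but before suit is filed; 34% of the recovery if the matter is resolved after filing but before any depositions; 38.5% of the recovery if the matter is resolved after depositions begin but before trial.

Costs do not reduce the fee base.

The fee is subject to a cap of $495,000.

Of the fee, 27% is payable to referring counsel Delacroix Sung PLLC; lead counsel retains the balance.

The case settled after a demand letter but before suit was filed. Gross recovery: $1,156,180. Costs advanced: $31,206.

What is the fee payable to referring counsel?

Fee base is the gross recovery, $1,156,180; costs are reimbursed separately.
The matter settled after a demand letter but before suit was filed, so the 29% rate applies.
$1,156,180 × 29% = $335,292.20
$335,292.20 is under the $495,000 cap.
Referral share: 27% of $335,292.20 = $90,528.89; lead counsel retains $335,292.20 − $90,528.89 = $244,763.31.

$90,528.89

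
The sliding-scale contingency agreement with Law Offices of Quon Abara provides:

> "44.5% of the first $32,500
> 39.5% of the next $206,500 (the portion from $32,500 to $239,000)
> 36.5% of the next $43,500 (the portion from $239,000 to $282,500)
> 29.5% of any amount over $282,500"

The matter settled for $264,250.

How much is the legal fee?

First $32,500 at 44.5% = $14,462.50
Next $206,500 at 39.5% = $81,567.50
Remaining $25,250 at 36.5% = $9,216.25
Fee: $14,462.50 + $81,567.50 + $9,216.25 = $105,246.25

$105,246.25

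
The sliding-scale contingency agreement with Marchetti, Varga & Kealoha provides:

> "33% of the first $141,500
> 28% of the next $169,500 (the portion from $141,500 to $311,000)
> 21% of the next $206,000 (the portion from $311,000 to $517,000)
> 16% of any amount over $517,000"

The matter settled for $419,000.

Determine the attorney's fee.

$116,835.00

First $141,500 at 33% = $46,695.00
Next $169,500 at 28% = $47,460.00
Remaining $108,000 at 21% = $22,680.00
Fee: $46,695.00 + $47,460.00 + $22,680.00 = $116,835.00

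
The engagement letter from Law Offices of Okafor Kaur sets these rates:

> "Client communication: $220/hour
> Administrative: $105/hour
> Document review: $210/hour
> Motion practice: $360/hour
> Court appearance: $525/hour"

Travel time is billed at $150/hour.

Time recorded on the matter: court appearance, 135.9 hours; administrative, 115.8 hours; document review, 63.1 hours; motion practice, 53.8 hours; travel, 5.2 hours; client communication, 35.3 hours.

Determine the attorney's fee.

$124,671.50

Client communication: 35.3 × $220 = $7,766.00
Administrative: 115.8 × $105 = $12,159.00
Document review: 63.1 × $210 = $13,251.00
Motion practice: 53.8 × $360 = $19,368.00
Court appearance: 135.9 × $525 = $71,347.50
Subtotal: $7,766.00 + $12,159.00 + $13,251.00 + $19,368.00 + $71,347.50 = $123,891.50
Travel: 5.2 × $150 = $780.00
Total: $123,891.50 + $780.00 = $124,671.50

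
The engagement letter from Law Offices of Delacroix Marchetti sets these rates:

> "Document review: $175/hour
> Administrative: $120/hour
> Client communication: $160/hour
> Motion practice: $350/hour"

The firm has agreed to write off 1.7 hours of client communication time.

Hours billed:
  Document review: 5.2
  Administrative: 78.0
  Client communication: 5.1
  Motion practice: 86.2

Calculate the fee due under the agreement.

Document review: 5.2 × $175 = $910.00
Administrative: 78.0 × $120 = $9,360.00
Client communication: 5.1 × $160 = $816.00
Motion practice: 86.2 × $350 = $30,170.00
Subtotal: $41,256.00
Write-off: 1.7 × $160 = $272.00
Total: $41,256.00 − $272.00 = $40,984.00

$40,984.00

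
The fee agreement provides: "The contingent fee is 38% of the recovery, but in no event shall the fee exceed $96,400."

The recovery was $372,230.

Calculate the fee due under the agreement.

$96,400.00

38% of $372,230 = $141,447.40
That exceeds the $96,400 cap, so the fee is capped at $96,400.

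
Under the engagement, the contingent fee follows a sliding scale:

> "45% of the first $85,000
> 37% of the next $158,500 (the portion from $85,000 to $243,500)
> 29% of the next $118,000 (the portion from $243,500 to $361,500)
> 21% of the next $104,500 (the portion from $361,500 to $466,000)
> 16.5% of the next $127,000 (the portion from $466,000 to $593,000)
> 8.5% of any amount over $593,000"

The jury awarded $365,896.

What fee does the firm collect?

First $85,000 at 45% = $38,250.00
Next $158,500 at 37% = $58,645.00
Next $118,000 at 29% = $34,220.00
Remaining $4,396 at 21% = $923.16
Fee: $38,250.00 + $58,645.00 + $34,220.00 + $923.16 = $132,038.16

$132,038.16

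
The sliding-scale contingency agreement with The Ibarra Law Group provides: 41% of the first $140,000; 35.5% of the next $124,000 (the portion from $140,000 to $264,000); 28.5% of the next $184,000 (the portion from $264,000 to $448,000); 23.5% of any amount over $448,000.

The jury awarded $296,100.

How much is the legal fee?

First $140,000 at 41% = $57,400.00
Next $124,000 at 35.5% = $44,020.00
Remaining $32,100 at 28.5% = $9,148.50
Fee: $57,400.00 + $44,020.00 + $9,148.50 = $110,568.50

$110,568.50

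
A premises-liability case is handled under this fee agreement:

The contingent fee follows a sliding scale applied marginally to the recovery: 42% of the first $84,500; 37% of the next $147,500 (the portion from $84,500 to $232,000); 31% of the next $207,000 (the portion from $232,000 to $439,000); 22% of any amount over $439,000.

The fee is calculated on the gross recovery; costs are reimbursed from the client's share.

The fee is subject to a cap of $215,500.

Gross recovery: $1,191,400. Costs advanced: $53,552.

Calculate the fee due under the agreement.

$215,500.00

Fee base is the gross recovery, $1,191,400; costs are reimbursed separately.
First $84,500 at 42% = $35,490.00
Next $147,500 at 37% = $54,575.00
Next $207,000 at 31% = $64,170.00
Remaining $752,400 at 22% = $165,528.00
Fee: $35,490.00 + $54,575.00 + $64,170.00 + $165,528.00 = $319,763.00
$319,763.00 exceeds the $215,500 cap, so the fee is capped at $215,500.00.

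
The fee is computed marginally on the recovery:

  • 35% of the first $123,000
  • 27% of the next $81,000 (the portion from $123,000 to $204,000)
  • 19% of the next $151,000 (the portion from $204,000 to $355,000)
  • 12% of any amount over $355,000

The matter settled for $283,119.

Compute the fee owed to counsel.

$79,952.61

First $123,000 at 35% = $43,050.00
Next $81,000 at 27% = $21,870.00
Remaining $79,119 at 19% = $15,032.61
Fee: $43,050.00 + $21,870.00 + $15,032.61 = $79,952.61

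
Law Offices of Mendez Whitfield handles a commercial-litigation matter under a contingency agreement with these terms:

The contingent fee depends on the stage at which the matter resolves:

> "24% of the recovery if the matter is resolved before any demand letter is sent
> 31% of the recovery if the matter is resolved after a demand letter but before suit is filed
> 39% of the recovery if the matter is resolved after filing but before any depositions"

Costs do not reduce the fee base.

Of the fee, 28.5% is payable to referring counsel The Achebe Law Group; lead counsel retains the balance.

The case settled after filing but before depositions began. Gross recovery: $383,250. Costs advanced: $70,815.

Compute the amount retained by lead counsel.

Fee base is the gross recovery, $383,250; costs are reimbursed separately.
The matter settled after filing but before depositions began, so the 39% rate applies.
$383,250 × 39% = $149,467.50
Referral share: 28.5% of $149,467.50 = $42,598.24; lead counsel retains $149,467.50 − $42,598.24 = $106,869.26.

$106,869.26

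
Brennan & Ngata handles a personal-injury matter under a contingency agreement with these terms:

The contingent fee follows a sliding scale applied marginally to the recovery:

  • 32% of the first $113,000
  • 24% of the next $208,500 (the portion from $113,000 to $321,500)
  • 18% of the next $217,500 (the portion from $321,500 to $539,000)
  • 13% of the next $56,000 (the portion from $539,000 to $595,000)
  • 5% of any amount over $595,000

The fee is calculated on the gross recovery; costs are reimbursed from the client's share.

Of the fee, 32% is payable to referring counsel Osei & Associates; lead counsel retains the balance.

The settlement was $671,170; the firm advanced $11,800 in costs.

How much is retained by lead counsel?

Fee base is the gross recovery, $671,170; costs are reimbursed separately.
First $113,000 at 32% = $36,160.00
Next $208,500 at 24% = $50,040.00
Next $217,500 at 18% = $39,150.00
Next $56,000 at 13% = $7,280.00
Remaining $76,170 at 5% = $3,808.50
Fee: $36,160.00 + $50,040.00 + $39,150.00 + $7,280.00 + $3,808.50 = $136,438.50
Referral share: 32% of $136,438.50 = $43,660.32; lead counsel retains $136,438.50 − $43,660.32 = $92,778.18.

$92,778.18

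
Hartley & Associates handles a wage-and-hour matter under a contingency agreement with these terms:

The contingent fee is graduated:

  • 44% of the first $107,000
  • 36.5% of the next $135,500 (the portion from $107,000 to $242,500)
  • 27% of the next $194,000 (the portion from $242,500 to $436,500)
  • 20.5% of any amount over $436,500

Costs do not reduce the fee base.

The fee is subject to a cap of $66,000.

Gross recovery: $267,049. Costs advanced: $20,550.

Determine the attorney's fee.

Fee base is the gross recovery, $267,049; costs are reimbursed separately.
First $107,000 at 44% = $47,080.00
Next $135,500 at 36.5% = $49,457.50
Remaining $24,549 at 27% = $6,628.23
Fee: $47,080.00 + $49,457.50 + $6,628.23 = $103,165.73
$103,165.73 exceeds the $66,000 cap, so the fee is capped at $66,000.00.

$66,000.00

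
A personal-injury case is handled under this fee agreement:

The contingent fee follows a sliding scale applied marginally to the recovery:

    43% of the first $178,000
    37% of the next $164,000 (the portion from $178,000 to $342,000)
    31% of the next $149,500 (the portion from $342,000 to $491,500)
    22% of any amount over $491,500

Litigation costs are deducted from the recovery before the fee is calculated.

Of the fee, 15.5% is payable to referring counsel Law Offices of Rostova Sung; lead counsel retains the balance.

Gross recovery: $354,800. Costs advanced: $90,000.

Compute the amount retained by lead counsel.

$91,814.32

Fee base (net of costs): $354,800 − $90,000 = $264,800
First $178,000 at 43% = $76,540.00
Remaining $86,800 at 37% = $32,116.00
Fee: $76,540.00 + $32,116.00 = $108,656.00
Referral share: 15.5% of $108,656.00 = $16,841.68; lead counsel retains $108,656.00 − $16,841.68 = $91,814.32.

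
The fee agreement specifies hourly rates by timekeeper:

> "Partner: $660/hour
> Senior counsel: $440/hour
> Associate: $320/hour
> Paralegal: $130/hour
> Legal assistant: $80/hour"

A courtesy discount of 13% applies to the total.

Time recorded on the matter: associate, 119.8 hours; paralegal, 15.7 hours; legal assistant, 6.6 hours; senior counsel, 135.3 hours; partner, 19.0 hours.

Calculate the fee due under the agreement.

Partner: 19.0 × $660 = $12,540.00
Senior counsel: 135.3 × $440 = $59,532.00
Associate: 119.8 × $320 = $38,336.00
Paralegal: 15.7 × $130 = $2,041.00
Legal assistant: 6.6 × $80 = $528.00
Subtotal: $112,977.00
Less 13% discount: −$14,687.01
Total: $112,977.00 − $14,687.01 = $98,289.99

$98,289.99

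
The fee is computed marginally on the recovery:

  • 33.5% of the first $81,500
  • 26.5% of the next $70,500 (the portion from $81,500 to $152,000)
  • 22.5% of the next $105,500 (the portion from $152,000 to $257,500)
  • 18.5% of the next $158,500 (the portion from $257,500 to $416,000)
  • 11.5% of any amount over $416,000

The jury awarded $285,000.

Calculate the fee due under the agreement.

First $81,500 at 33.5% = $27,302.50
Next $70,500 at 26.5% = $18,682.50
Next $105,500 at 22.5% = $23,737.50
Remaining $27,500 at 18.5% = $5,087.50
Fee: $27,302.50 + $18,682.50 + $23,737.50 + $5,087.50 = $74,810.00

$74,810.00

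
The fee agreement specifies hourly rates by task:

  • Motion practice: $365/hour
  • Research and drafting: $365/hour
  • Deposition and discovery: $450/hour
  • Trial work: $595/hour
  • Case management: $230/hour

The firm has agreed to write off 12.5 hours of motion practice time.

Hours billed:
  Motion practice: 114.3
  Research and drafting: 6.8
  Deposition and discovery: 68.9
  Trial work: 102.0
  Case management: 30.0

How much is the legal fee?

Motion practice: 114.3 × $365 = $41,719.50
Research and drafting: 6.8 × $365 = $2,482.00
Deposition and discovery: 68.9 × $450 = $31,005.00
Trial work: 102.0 × $595 = $60,690.00
Case management: 30.0 × $230 = $6,900.00
Subtotal: $142,796.50
Write-off: 12.5 × $365 = $4,562.50
Total: $142,796.50 − $4,562.50 = $138,234.00

$138,234.00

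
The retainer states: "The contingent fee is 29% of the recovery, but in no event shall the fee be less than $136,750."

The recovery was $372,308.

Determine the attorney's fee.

29% of $372,308 = $107,969.32
That is below the $136,750 minimum, so the minimum applies.

$136,750.00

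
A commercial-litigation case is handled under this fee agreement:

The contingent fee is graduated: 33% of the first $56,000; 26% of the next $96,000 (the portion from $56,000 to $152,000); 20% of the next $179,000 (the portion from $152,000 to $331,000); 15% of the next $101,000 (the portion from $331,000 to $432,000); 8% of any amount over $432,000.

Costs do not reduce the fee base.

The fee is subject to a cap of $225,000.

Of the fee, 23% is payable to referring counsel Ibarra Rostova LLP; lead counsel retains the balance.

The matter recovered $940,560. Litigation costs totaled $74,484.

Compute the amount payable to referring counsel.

$31,067.20

Fee base is the gross recovery, $940,560; costs are reimbursed separately.
First $56,000 at 33% = $18,480.00
Next $96,000 at 26% = $24,960.00
Next $179,000 at 20% = $35,800.00
Next $101,000 at 15% = $15,150.00
Remaining $508,560 at 8% = $40,684.80
Fee: $18,480.00 + $24,960.00 + $35,800.00 + $15,150.00 + $40,684.80 = $135,074.80
$135,074.80 is under the $225,000 cap.
Referral share: 23% of $135,074.80 = $31,067.20; lead counsel retains $135,074.80 − $31,067.20 = $104,007.60.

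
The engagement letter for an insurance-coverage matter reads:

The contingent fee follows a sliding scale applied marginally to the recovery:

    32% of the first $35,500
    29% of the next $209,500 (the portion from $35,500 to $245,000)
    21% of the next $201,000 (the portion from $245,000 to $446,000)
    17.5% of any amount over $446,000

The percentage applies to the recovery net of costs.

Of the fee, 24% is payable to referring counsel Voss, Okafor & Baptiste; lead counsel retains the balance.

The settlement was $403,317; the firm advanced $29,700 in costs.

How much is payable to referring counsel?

Fee base (net of costs): $403,317 − $29,700 = $373,617
First $35,500 at 32% = $11,360.00
Next $209,500 at 29% = $60,755.00
Remaining $128,617 at 21% = $27,009.57
Fee: $11,360.00 + $60,755.00 + $27,009.57 = $99,124.57
Referral share: 24% of $99,124.57 = $23,789.90; lead counsel retains $99,124.57 − $23,789.90 = $75,334.67.

$23,789.90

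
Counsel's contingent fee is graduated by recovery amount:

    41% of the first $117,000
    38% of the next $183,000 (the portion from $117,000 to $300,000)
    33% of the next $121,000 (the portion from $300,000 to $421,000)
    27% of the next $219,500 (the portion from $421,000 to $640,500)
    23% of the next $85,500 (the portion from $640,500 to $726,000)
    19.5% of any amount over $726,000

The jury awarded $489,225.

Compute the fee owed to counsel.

First $117,000 at 41% = $47,970.00
Next $183,000 at 38% = $69,540.00
Next $121,000 at 33% = $39,930.00
Remaining $68,225 at 27% = $18,420.75
Fee: $47,970.00 + $69,540.00 + $39,930.00 + $18,420.75 = $175,860.75

$175,860.75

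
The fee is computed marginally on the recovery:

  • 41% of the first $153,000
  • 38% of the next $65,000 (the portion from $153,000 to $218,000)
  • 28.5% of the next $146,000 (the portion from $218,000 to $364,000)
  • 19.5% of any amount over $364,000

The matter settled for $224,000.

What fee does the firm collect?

$89,140.00

First $153,000 at 41% = $62,730.00
Next $65,000 at 38% = $24,700.00
Remaining $6,000 at 28.5% = $1,710.00
Fee: $62,730.00 + $24,700.00 + $1,710.00 = $89,140.00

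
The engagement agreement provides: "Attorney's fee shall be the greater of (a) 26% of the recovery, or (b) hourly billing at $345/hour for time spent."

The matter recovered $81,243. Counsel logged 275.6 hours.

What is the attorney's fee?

$95,082.00

(a) 26% of $81,243 = $21,123.18
(b) 275.6 × $345 = $95,082.00
The greater is (b): $95,082.00.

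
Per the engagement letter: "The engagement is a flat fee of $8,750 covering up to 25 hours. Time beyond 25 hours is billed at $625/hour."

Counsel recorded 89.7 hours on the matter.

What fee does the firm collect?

$49,187.50

Flat fee: $8,750.00
Excess hours: 89.7 − 25 = 64.7
Overrun: 64.7 × $625 = $40,437.50
Total: $8,750.00 + $40,437.50 = $49,187.50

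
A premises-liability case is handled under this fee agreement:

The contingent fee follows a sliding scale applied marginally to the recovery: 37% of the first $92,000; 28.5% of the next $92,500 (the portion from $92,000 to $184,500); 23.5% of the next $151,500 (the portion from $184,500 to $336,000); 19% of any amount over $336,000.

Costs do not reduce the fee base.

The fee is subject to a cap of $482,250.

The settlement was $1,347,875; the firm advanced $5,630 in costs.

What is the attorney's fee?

Fee base is the gross recovery, $1,347,875; costs are reimbursed separately.
First $92,000 at 37% = $34,040.00
Next $92,500 at 28.5% = $26,362.50
Next $151,500 at 23.5% = $35,602.50
Remaining $1,011,875 at 19% = $192,256.25
Fee: $34,040.00 + $26,362.50 + $35,602.50 + $192,256.25 = $288,261.25
$288,261.25 is under the $482,250 cap.

$288,261.25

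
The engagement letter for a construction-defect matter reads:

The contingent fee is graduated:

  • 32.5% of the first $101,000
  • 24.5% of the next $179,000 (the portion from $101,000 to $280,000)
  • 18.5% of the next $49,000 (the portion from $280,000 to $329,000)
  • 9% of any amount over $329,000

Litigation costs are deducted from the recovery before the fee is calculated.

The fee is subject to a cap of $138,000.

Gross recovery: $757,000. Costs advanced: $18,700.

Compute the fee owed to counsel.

Fee base (net of costs): $757,000 − $18,700 = $738,300
First $101,000 at 32.5% = $32,825.00
Next $179,000 at 24.5% = $43,855.00
Next $49,000 at 18.5% = $9,065.00
Remaining $409,300 at 9% = $36,837.00
Fee: $32,825.00 + $43,855.00 + $9,065.00 + $36,837.00 = $122,582.00
$122,582.00 is under the $138,000 cap.

$122,582.00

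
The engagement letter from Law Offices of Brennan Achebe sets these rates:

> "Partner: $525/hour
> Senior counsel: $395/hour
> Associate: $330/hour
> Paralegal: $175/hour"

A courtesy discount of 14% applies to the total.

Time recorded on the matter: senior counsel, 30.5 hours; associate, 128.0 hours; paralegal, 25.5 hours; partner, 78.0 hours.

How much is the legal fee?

$85,742.00

Partner: 78.0 × $525 = $40,950.00
Senior counsel: 30.5 × $395 = $12,047.50
Associate: 128.0 × $330 = $42,240.00
Paralegal: 25.5 × $175 = $4,462.50
Subtotal: $99,700.00
Less 14% discount: −$13,958.00
Total: $99,700.00 − $13,958.00 = $85,742.00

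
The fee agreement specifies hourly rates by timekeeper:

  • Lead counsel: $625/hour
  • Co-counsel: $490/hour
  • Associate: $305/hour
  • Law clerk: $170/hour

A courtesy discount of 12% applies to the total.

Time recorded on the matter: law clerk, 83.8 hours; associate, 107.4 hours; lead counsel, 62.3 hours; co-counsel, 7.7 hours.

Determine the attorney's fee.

Lead counsel: 62.3 × $625 = $38,937.50
Co-counsel: 7.7 × $490 = $3,773.00
Associate: 107.4 × $305 = $32,757.00
Law clerk: 83.8 × $170 = $14,246.00
Subtotal: $89,713.50
Less 12% discount: −$10,765.62
Total: $89,713.50 − $10,765.62 = $78,947.88

$78,947.88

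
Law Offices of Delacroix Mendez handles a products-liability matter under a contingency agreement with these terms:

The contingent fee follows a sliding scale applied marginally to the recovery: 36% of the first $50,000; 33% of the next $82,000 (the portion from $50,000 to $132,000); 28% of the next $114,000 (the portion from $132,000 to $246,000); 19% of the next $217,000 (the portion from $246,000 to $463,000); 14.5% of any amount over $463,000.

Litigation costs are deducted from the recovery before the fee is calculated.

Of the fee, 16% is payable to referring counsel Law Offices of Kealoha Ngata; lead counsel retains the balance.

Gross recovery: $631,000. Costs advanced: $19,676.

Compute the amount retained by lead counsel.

Fee base (net of costs): $631,000 − $19,676 = $611,324
First $50,000 at 36% = $18,000.00
Next $82,000 at 33% = $27,060.00
Next $114,000 at 28% = $31,920.00
Next $217,000 at 19% = $41,230.00
Remaining $148,324 at 14.5% = $21,506.98
Fee: $18,000.00 + $27,060.00 + $31,920.00 + $41,230.00 + $21,506.98 = $139,716.98
Referral share: 16% of $139,716.98 = $22,354.72; lead counsel retains $139,716.98 − $22,354.72 = $117,362.26.

$117,362.26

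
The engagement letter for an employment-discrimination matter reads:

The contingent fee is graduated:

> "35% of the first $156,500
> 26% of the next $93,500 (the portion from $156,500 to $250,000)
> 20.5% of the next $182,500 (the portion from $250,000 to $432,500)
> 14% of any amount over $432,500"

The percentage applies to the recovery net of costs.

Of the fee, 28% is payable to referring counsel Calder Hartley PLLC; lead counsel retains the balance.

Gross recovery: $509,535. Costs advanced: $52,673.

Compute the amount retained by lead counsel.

$86,333.89

Fee base (net of costs): $509,535 − $52,673 = $456,862
First $156,500 at 35% = $54,775.00
Next $93,500 at 26% = $24,310.00
Next $182,500 at 20.5% = $37,412.50
Remaining $24,362 at 14% = $3,410.68
Fee: $54,775.00 + $24,310.00 + $37,412.50 + $3,410.68 = $119,908.18
Referral share: 28% of $119,908.18 = $33,574.29; lead counsel retains $119,908.18 − $33,574.29 = $86,333.89.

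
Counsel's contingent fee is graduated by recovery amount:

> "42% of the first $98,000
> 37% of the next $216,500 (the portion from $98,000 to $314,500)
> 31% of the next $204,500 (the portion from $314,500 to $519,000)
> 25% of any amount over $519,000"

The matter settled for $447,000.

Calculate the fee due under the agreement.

First $98,000 at 42% = $41,160.00
Next $216,500 at 37% = $80,105.00
Remaining $132,500 at 31% = $41,075.00
Fee: $41,160.00 + $80,105.00 + $41,075.00 = $162,340.00

$162,340.00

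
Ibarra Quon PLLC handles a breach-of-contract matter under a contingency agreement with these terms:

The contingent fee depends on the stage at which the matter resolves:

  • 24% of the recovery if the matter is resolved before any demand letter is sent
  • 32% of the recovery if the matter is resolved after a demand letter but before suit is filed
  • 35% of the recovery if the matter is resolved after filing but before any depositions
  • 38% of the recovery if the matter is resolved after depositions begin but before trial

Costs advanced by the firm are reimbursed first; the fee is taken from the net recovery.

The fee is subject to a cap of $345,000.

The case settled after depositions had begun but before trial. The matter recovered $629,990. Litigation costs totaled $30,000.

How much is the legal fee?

$227,996.20

Fee base (net of costs): $629,990 − $30,000 = $599,990
The matter settled after depositions had begun but before trial, so the 38% rate applies.
$599,990 × 38% = $227,996.20
$227,996.20 is under the $345,000 cap.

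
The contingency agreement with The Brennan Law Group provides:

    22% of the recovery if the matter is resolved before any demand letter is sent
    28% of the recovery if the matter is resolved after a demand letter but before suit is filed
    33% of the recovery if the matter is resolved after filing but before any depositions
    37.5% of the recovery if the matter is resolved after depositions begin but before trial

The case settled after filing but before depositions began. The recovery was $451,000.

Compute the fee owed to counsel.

$148,830.00

The matter settled after filing but before depositions began, so the 33% rate applies.
$451,000 × 33% = $148,830.00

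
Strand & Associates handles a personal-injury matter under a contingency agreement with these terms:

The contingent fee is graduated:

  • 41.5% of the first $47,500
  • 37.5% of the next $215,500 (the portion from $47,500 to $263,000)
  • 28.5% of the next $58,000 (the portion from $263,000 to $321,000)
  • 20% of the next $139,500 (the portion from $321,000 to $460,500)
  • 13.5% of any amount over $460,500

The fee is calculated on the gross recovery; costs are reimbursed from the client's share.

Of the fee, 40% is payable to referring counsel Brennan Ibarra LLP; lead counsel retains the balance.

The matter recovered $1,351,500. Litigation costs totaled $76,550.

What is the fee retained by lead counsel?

$159,144.00

Fee base is the gross recovery, $1,351,500; costs are reimbursed separately.
First $47,500 at 41.5% = $19,712.50
Next $215,500 at 37.5% = $80,812.50
Next $58,000 at 28.5% = $16,530.00
Next $139,500 at 20% = $27,900.00
Remaining $891,000 at 13.5% = $120,285.00
Fee: $19,712.50 + $80,812.50 + $16,530.00 + $27,900.00 + $120,285.00 = $265,240.00
Referral share: 40% of $265,240.00 = $106,096.00; lead counsel retains $265,240.00 − $106,096.00 = $159,144.00.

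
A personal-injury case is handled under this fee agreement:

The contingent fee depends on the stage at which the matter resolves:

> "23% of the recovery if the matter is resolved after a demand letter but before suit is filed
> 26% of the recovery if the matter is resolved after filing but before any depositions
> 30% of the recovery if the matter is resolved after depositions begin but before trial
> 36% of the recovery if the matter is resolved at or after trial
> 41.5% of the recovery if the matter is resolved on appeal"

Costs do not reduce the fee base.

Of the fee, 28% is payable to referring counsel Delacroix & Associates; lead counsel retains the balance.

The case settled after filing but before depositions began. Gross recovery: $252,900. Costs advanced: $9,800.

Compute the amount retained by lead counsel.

$47,342.88

Fee base is the gross recovery, $252,900; costs are reimbursed separately.
The matter settled after filing but before depositions began, so the 26% rate applies.
$252,900 × 26% = $65,754.00
Referral share: 28% of $65,754.00 = $18,411.12; lead counsel retains $65,754.00 − $18,411.12 = $47,342.88.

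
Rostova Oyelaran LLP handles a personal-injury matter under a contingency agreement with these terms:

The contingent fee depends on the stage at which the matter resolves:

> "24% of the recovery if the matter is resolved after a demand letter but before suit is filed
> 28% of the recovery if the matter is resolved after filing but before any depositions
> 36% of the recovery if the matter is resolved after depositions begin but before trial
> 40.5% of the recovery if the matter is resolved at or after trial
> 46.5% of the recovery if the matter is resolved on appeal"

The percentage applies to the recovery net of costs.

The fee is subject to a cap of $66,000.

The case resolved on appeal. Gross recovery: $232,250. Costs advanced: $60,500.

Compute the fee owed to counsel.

Fee base (net of costs): $232,250 − $60,500 = $171,750
The matter resolved on appeal, so the 46.5% rate applies.
$171,750 × 46.5% = $79,863.75
$79,863.75 exceeds the $66,000 cap, so the fee is capped at $66,000.00.

$66,000.00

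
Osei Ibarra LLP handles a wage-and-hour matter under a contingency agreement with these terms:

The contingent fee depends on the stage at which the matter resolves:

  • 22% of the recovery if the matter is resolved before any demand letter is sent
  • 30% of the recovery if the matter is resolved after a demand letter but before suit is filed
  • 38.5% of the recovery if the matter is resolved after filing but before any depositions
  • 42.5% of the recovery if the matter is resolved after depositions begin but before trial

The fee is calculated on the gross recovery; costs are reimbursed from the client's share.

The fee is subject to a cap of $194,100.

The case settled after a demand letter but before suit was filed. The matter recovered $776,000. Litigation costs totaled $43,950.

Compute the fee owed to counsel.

Fee base is the gross recovery, $776,000; costs are reimbursed separately.
The matter settled after a demand letter but before suit was filed, so the 30% rate applies.
$776,000 × 30% = $232,800.00
$232,800.00 exceeds the $194,100 cap, so the fee is capped at $194,100.00.

$194,100.00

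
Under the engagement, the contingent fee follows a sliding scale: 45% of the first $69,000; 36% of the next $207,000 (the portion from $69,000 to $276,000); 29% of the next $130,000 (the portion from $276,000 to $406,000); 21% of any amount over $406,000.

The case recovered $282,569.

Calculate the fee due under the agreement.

First $69,000 at 45% = $31,050.00
Next $207,000 at 36% = $74,520.00
Remaining $6,569 at 29% = $1,905.01
Fee: $31,050.00 + $74,520.00 + $1,905.01 = $107,475.01

$107,475.01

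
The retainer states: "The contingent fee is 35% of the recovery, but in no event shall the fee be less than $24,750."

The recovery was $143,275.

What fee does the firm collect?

$50,146.25

35% of $143,275 = $50,146.25
That exceeds the $24,750 minimum.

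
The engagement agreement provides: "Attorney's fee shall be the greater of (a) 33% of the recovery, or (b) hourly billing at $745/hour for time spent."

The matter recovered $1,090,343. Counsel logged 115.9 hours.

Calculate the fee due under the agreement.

(a) 33% of $1,090,343 = $359,813.19
(b) 115.9 × $745 = $86,345.50
The greater is (a): $359,813.19.

$359,813.19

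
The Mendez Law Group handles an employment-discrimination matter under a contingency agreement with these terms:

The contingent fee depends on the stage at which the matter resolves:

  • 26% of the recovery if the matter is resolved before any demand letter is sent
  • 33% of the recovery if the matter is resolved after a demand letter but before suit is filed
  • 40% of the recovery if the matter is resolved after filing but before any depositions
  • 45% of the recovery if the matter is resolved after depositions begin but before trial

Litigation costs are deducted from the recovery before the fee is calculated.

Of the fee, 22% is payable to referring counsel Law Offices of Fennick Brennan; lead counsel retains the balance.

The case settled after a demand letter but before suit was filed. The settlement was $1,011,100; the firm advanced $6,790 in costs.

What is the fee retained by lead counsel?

Fee base (net of costs): $1,011,100 − $6,790 = $1,004,310
The matter settled after a demand letter but before suit was filed, so the 33% rate applies.
$1,004,310 × 33% = $331,422.30
Referral share: 22% of $331,422.30 = $72,912.91; lead counsel retains $331,422.30 − $72,912.91 = $258,509.39.

$258,509.39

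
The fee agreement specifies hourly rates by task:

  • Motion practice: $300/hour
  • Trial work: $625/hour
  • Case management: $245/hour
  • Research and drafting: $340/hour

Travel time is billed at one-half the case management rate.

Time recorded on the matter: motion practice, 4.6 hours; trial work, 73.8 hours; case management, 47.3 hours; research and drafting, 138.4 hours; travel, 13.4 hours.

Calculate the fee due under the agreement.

$107,791.00

Motion practice: 4.6 × $300 = $1,380.00
Trial work: 73.8 × $625 = $46,125.00
Case management: 47.3 × $245 = $11,588.50
Research and drafting: 138.4 × $340 = $47,056.00
Subtotal: $1,380.00 + $46,125.00 + $11,588.50 + $47,056.00 = $106,149.50
Travel: 13.4 × ($245 ÷ 2) = 13.4 × $122.50 = $1,641.50
Total: $106,149.50 + $1,641.50 = $107,791.00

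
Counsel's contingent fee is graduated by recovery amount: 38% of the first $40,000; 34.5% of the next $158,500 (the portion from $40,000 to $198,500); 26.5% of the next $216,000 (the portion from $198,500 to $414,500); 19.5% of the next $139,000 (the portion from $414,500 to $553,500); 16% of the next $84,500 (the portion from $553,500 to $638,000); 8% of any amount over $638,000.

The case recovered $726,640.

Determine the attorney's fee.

$174,838.70

First $40,000 at 38% = $15,200.00
Next $158,500 at 34.5% = $54,682.50
Next $216,000 at 26.5% = $57,240.00
Next $139,000 at 19.5% = $27,105.00
Next $84,500 at 16% = $13,520.00
Remaining $88,640 at 8% = $7,091.20
Fee: $15,200.00 + $54,682.50 + $57,240.00 + $27,105.00 + $13,520.00 + $7,091.20 = $174,838.70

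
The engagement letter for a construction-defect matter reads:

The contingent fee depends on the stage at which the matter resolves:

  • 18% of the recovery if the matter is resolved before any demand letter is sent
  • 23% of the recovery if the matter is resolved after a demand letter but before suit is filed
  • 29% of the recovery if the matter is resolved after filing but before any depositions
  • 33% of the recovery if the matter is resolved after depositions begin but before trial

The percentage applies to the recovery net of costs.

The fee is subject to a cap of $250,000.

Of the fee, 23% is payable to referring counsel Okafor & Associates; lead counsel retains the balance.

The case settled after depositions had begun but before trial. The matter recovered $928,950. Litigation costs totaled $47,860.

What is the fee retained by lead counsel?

$192,500.00

Fee base (net of costs): $928,950 − $47,860 = $881,090
The matter settled after depositions had begun but before trial, so the 33% rate applies.
$881,090 × 33% = $290,759.70
$290,759.70 exceeds the $250,000 cap, so the fee is capped at $250,000.00.
Referral share: 23% of $250,000.00 = $57,500.00; lead counsel retains $250,000.00 − $57,500.00 = $192,500.00.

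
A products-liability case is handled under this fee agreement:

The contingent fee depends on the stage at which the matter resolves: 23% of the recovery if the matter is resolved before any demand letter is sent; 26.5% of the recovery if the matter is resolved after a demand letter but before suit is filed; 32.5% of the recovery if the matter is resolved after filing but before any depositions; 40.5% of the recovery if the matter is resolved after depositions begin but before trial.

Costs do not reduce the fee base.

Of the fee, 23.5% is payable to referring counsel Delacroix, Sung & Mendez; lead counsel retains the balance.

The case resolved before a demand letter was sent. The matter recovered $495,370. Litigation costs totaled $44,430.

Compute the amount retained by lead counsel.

Fee base is the gross recovery, $495,370; costs are reimbursed separately.
The matter resolved before a demand letter was sent, so the 23% rate applies.
$495,370 × 23% = $113,935.10
Referral share: 23.5% of $113,935.10 = $26,774.75; lead counsel retains $113,935.10 − $26,774.75 = $87,160.35.

$87,160.35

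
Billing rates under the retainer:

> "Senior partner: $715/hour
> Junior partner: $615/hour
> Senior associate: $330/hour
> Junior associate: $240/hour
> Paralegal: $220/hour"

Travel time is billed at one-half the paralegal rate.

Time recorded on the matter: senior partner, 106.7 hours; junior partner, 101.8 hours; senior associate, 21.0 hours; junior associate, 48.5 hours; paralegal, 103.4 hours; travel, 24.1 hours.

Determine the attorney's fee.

Senior partner: 106.7 × $715 = $76,290.50
Junior partner: 101.8 × $615 = $62,607.00
Senior associate: 21.0 × $330 = $6,930.00
Junior associate: 48.5 × $240 = $11,640.00
Paralegal: 103.4 × $220 = $22,748.00
Subtotal: $76,290.50 + $62,607.00 + $6,930.00 + $11,640.00 + $22,748.00 = $180,215.50
Travel: 24.1 × ($220 ÷ 2) = 24.1 × $110.00 = $2,651.00
Total: $180,215.50 + $2,651.00 = $182,866.50

$182,866.50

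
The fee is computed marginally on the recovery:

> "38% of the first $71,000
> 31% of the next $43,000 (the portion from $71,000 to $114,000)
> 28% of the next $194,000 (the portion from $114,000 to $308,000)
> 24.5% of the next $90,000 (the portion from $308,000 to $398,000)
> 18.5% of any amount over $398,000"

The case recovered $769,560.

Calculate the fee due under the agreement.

First $71,000 at 38% = $26,980.00
Next $43,000 at 31% = $13,330.00
Next $194,000 at 28% = $54,320.00
Next $90,000 at 24.5% = $22,050.00
Remaining $371,560 at 18.5% = $68,738.60
Fee: $26,980.00 + $13,330.00 + $54,320.00 + $22,050.00 + $68,738.60 = $185,418.60

$185,418.60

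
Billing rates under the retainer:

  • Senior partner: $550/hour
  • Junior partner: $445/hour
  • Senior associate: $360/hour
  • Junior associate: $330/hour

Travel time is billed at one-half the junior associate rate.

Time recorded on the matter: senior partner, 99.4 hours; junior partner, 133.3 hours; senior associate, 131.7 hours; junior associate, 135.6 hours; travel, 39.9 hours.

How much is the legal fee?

$212,732.00

Senior partner: 99.4 × $550 = $54,670.00
Junior partner: 133.3 × $445 = $59,318.50
Senior associate: 131.7 × $360 = $47,412.00
Junior associate: 135.6 × $330 = $44,748.00
Subtotal: $54,670.00 + $59,318.50 + $47,412.00 + $44,748.00 = $206,148.50
Travel: 39.9 × ($330 ÷ 2) = 39.9 × $165.00 = $6,583.50
Total: $206,148.50 + $6,583.50 = $212,732.00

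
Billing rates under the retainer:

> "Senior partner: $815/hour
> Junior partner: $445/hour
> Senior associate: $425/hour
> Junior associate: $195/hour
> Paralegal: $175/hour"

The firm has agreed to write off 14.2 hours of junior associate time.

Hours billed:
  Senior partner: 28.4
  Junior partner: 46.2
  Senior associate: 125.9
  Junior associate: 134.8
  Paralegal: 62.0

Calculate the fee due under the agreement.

Senior partner: 28.4 × $815 = $23,146.00
Junior partner: 46.2 × $445 = $20,559.00
Senior associate: 125.9 × $425 = $53,507.50
Junior associate: 134.8 × $195 = $26,286.00
Paralegal: 62.0 × $175 = $10,850.00
Subtotal: $134,348.50
Write-off: 14.2 × $195 = $2,769.00
Total: $134,348.50 − $2,769.00 = $131,579.50

$131,579.50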